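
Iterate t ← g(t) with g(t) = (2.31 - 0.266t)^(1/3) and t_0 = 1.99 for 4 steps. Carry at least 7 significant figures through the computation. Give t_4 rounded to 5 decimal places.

t_1 = g(1.990000) = 1.212068
t_2 = g(1.212068) = 1.257310
t_3 = g(1.257310) = 1.254767
t_4 = g(1.254767) = 1.254910

1.25491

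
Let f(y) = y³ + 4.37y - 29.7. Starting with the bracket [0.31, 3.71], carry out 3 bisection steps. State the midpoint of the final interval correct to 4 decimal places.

f(0.310000) = -28.315509, f(3.710000) = 37.577511 (opposite signs)
step 1: m = 2.010000, f(m) = -12.795699 < 0 → root in [2.010000, 3.710000]
step 2: m = 2.860000, f(m) = 6.191856 > 0 → root in [2.010000, 2.860000]
step 3: m = 2.435000, f(m) = -4.621387 < 0 → root in [2.435000, 2.860000]
Midpoint of [2.435000, 2.860000] = 2.647500

2.6475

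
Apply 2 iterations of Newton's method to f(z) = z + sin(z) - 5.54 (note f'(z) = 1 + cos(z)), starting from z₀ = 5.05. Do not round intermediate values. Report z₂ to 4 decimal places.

5.9100

Newton update: z ← z − f(z)/f'(z).
z_0 = 5.050000: f = -1.433549, f' = 1.331234 → z_1 = 5.050000 - (-1.433549)/(1.331234) = 6.126857
z_1 = 6.126857: f = 0.431165, f' = 1.987806 → z_2 = 6.126857 - (0.431165)/(1.987806) = 5.909952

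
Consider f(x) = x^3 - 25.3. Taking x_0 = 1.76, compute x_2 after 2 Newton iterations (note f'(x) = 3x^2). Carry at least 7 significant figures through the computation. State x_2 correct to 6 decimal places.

3.152883

x_0 = 1.760000: f = -19.848224, f' = 9.292800 → x_1 = 1.760000 - (-19.848224)/(9.292800) = 3.895871
x_1 = 3.895871: f = 33.830803, f' = 45.533438 → x_2 = 3.895871 - (33.830803)/(45.533438) = 3.152883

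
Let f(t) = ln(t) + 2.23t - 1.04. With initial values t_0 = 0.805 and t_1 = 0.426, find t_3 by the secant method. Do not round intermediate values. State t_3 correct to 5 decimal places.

0.65665

f(t_0) = 0.538237, f(t_1) = -0.943336
t_2 = 0.426000 - (-0.943336)·(0.426000 - 0.805000)/(-0.943336 - (0.538237)) = 0.667314; f(t_2) = 0.043616
t_3 = 0.667314 - (0.043616)·(0.667314 - 0.426000)/(0.043616 - (-0.943336)) = 0.656650; f(t_3) = 0.003725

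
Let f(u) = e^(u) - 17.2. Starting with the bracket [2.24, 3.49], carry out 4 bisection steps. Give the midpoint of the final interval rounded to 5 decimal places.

f(2.240000) = -7.806669, f(3.490000) = 15.585948 (opposite signs)
step 1: m = 2.865000, f(m) = 0.349053 > 0 → root in [2.240000, 2.865000]
step 2: m = 2.552500, f(m) = -4.360838 < 0 → root in [2.552500, 2.865000]
step 3: m = 2.708750, f(m) = -2.189499 < 0 → root in [2.708750, 2.865000]
step 4: m = 2.786875, f(m) = -0.969779 < 0 → root in [2.786875, 2.865000]
Midpoint of [2.786875, 2.865000] = 2.825938

2.82594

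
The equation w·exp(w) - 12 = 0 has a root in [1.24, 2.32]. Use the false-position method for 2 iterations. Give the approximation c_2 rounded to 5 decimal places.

False-position update: c = (a·f(b) − b·f(a))/(f(b) − f(a)); replace the endpoint whose sign matches f(c).
f(1.240000) = -7.715039, f(2.320000) = 11.607564
step 1: c = 1.671217, f(c) = -3.111399 < 0 → new bracket [1.671217, 2.320000]
step 2: c = 1.808362, f(c) = -0.968190 < 0 → new bracket [1.808362, 2.320000]

1.80836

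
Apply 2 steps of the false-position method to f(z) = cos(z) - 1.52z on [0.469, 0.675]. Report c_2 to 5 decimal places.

0.55803

f(0.469000) = 0.179141, f(0.675000) = -0.245293
step 1: c = 0.555946, f(c) = 0.004363 > 0 → new bracket [0.555946, 0.675000]
step 2: c = 0.558027, f(c) = 0.000101 > 0 → new bracket [0.558027, 0.675000]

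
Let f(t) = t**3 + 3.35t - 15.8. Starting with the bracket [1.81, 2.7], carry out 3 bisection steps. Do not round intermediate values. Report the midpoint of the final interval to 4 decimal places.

f(1.810000) = -3.806759, f(2.700000) = 12.928000 (opposite signs)
step 1: m = 2.255000, f(m) = 3.220981 > 0 → root in [1.810000, 2.255000]
step 2: m = 2.032500, f(m) = -0.594753 < 0 → root in [2.032500, 2.255000]
step 3: m = 2.143750, f(m) = 1.233517 > 0 → root in [2.032500, 2.143750]
Midpoint of [2.032500, 2.143750] = 2.088125

2.0881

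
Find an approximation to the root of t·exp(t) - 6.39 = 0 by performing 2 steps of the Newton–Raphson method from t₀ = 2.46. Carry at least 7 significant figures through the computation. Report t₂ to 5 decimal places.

1.57739

f'(t) = (t + 1)·exp(t)
t_0 = 2.460000: f = 22.403836, f' = 40.498648 → t_1 = 2.460000 - (22.403836)/(40.498648) = 1.906800
t_1 = 1.906800: f = 6.445657, f' = 19.567173 → t_2 = 1.906800 - (6.445657)/(19.567173) = 1.577389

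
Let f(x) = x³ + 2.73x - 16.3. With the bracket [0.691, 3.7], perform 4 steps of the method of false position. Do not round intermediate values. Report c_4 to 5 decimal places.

2.11125

f(0.691000) = -14.083631, f(3.700000) = 44.454000
step 1: c = 1.414939, f(c) = -9.604439 < 0 → new bracket [1.414939, 3.700000]
step 2: c = 1.820920, f(c) = -5.291172 < 0 → new bracket [1.820920, 3.700000]
step 3: c = 2.020789, f(c) = -2.531169 < 0 → new bracket [2.020789, 3.700000]
step 4: c = 2.111251, f(c) = -1.125630 < 0 → new bracket [2.111251, 3.700000]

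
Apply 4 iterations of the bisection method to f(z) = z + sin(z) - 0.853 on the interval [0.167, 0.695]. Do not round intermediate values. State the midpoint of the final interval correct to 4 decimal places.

f(0.167000) = -0.519775, f(0.695000) = 0.482385 (opposite signs)
step 1: m = 0.431000, f(m) = -0.004220 < 0 → root in [0.431000, 0.695000]
step 2: m = 0.563000, f(m) = 0.243726 > 0 → root in [0.431000, 0.563000]
step 3: m = 0.497000, f(m) = 0.120791 > 0 → root in [0.431000, 0.497000]
step 4: m = 0.464000, f(m) = 0.058529 > 0 → root in [0.431000, 0.464000]
Midpoint of [0.431000, 0.464000] = 0.447500

0.4475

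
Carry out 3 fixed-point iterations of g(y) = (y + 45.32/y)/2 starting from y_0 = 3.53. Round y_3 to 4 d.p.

6.7332

y_1 = g(3.530000) = 8.184263
y_2 = g(8.184263) = 6.860860
y_3 = g(6.860860) = 6.733223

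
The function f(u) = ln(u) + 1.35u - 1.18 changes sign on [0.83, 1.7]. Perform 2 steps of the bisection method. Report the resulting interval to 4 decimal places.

f(0.830000) = -0.245830, f(1.700000) = 1.645628 (opposite signs)
step 1: m = 1.265000, f(m) = 0.762822 > 0 → root in [0.830000, 1.265000]
step 2: m = 1.047500, f(m) = 0.280531 > 0 → root in [0.830000, 1.047500]

[0.8300, 1.0475]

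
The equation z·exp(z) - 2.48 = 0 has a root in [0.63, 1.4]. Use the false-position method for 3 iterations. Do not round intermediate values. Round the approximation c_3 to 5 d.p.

0.94560

f(0.630000) = -1.297105, f(1.400000) = 3.197280
step 1: c = 0.852226, f(c) = -0.481647 < 0 → new bracket [0.852226, 1.400000]
step 2: c = 0.923941, f(c) = -0.152408 < 0 → new bracket [0.923941, 1.400000]
step 3: c = 0.945601, f(c) = -0.045680 < 0 → new bracket [0.945601, 1.400000]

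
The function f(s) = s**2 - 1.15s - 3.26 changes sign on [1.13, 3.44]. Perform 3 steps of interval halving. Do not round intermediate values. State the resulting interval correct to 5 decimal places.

[2.28500, 2.57375]

f(1.130000) = -3.282600, f(3.440000) = 4.617600 (opposite signs)
step 1: m = 2.285000, f(m) = -0.666525 < 0 → root in [2.285000, 3.440000]
step 2: m = 2.862500, f(m) = 1.642031 > 0 → root in [2.285000, 2.862500]
step 3: m = 2.573750, f(m) = 0.404377 > 0 → root in [2.285000, 2.573750]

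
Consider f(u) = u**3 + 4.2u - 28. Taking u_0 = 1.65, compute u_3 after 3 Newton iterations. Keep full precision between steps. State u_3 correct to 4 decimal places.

2.5803

f'(u) = 3u**2 + 4.2
u_0 = 1.650000: f = -16.577875, f' = 12.367500 → u_1 = 1.650000 - (-16.577875)/(12.367500) = 2.990439
u_1 = 2.990439: f = 11.302508, f' = 31.028170 → u_2 = 2.990439 - (11.302508)/(31.028170) = 2.626173
u_2 = 2.626173: f = 1.142067, f' = 24.890348 → u_3 = 2.626173 - (1.142067)/(24.890348) = 2.580289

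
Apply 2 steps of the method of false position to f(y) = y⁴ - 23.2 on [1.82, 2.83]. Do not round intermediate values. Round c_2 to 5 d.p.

False-position update: c = (a·f(b) − b·f(a))/(f(b) − f(a)); replace the endpoint whose sign matches f(c).
f(1.820000) = -12.228006, f(2.830000) = 40.942479
step 1: c = 2.052277, f(c) = -5.460393 < 0 → new bracket [2.052277, 2.830000]
step 2: c = 2.143795, f(c) = -2.078116 < 0 → new bracket [2.143795, 2.830000]

2.14379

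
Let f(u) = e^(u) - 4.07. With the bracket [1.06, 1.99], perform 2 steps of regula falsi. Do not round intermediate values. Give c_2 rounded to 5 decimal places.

f(1.060000) = -1.183629, f(1.990000) = 3.245534
step 1: c = 1.308529, f(c) = -0.369274 < 0 → new bracket [1.308529, 1.990000]
step 2: c = 1.378145, f(c) = -0.102464 < 0 → new bracket [1.378145, 1.990000]

1.37815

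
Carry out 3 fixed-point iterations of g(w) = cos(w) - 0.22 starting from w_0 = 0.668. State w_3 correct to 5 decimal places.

0.59122

w_1 = g(0.668000) = 0.565062
w_2 = g(0.565062) = 0.624555
w_3 = g(0.624555) = 0.591223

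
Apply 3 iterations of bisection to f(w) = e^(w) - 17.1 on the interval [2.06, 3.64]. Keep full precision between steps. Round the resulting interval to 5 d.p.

[2.65250, 2.85000]

f(2.060000) = -9.254030, f(3.640000) = 20.991837 (opposite signs)
step 1: m = 2.850000, f(m) = 0.187782 > 0 → root in [2.060000, 2.850000]
step 2: m = 2.455000, f(m) = -5.453566 < 0 → root in [2.455000, 2.850000]
step 3: m = 2.652500, f(m) = -2.910532 < 0 → root in [2.652500, 2.850000]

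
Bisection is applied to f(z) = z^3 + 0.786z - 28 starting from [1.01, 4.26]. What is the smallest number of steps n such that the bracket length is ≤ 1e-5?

19

Initial width b − a = 4.26 − 1.01 = 3.250000.
After n steps the width is (b−a)/2^n; need (b−a)/2^n ≤ 1e-5.
So n ≥ log₂(3.250000/1e-5) = log₂(325000.0000) ≈ 18.3101.
Hence n = 19.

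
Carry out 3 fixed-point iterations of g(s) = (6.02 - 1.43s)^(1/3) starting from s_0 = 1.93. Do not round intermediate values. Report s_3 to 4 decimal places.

1.5563

s_1 = g(1.930000) = 1.482781
s_2 = g(1.482781) = 1.574010
s_3 = g(1.574010) = 1.556258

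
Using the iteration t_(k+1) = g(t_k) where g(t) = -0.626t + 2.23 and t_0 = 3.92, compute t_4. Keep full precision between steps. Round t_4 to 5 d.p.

1.76283

t_1 = g(3.920000) = -0.223920
t_2 = g(-0.223920) = 2.370174
t_3 = g(2.370174) = 0.746271
t_4 = g(0.746271) = 1.762834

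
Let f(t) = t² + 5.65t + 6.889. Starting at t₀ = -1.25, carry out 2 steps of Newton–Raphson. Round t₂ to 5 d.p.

Newton update: t ← t − f(t)/f'(t).
f'(t) = 2t + 5.65
t_0 = -1.250000: f = 1.389000, f' = 3.150000 → t_1 = -1.250000 - (1.389000)/(3.150000) = -1.690952
t_1 = -1.690952: f = 0.194439, f' = 2.268095 → t_2 = -1.690952 - (0.194439)/(2.268095) = -1.776680

-1.77668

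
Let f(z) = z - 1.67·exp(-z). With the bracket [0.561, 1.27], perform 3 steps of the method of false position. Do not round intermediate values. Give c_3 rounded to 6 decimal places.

0.771872

False-position update: c = (a·f(b) − b·f(a))/(f(b) − f(a)); replace the endpoint whose sign matches f(c).
f(0.561000) = -0.391966, f(1.270000) = 0.801011
step 1: c = 0.793950, f(c) = 0.039017 > 0 → new bracket [0.561000, 0.793950]
step 2: c = 0.772861, f(c) = 0.001838 > 0 → new bracket [0.561000, 0.772861]
step 3: c = 0.771872, f(c) = 0.000086 > 0 → new bracket [0.561000, 0.771872]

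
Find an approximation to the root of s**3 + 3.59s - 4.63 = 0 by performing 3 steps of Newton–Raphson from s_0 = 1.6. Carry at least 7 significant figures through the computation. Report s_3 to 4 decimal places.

Newton update: s ← s − f(s)/f'(s).
f'(s) = 3s**2 + 3.59
s_0 = 1.600000: f = 5.210000, f' = 11.270000 → s_1 = 1.600000 - (5.210000)/(11.270000) = 1.137711
s_1 = 1.137711: f = 0.927018, f' = 7.473157 → s_2 = 1.137711 - (0.927018)/(7.473157) = 1.013664
s_2 = 1.013664: f = 0.050611, f' = 6.672546 → s_3 = 1.013664 - (0.050611)/(6.672546) = 1.006079

1.0061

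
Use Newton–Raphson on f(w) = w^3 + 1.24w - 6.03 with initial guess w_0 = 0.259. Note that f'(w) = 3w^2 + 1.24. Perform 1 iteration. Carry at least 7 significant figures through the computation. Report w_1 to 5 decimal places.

w_0 = 0.259000: f = -5.691466, f' = 1.441243 → w_1 = 0.259000 - (-5.691466)/(1.441243) = 4.207998

4.20800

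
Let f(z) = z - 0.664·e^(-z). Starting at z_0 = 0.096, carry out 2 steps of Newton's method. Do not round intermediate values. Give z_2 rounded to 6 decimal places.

Newton update: z ← z − f(z)/f'(z).
f'(z) = 1 + 0.664·e^(-z)
z_0 = 0.096000: f = -0.507220, f' = 1.603220 → z_1 = 0.096000 - (-0.507220)/(1.603220) = 0.412376
z_1 = 0.412376: f = -0.027242, f' = 1.439618 → z_2 = 0.412376 - (-0.027242)/(1.439618) = 0.431299

0.431299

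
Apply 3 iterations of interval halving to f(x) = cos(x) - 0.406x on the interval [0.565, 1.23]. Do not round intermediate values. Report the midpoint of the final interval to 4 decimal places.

f(0.565000) = 0.615199, f(1.230000) = -0.165142 (opposite signs)
step 1: m = 0.897500, f(m) = 0.259181 > 0 → root in [0.897500, 1.230000]
step 2: m = 1.063750, f(m) = 0.053715 > 0 → root in [1.063750, 1.230000]
step 3: m = 1.146875, f(m) = -0.054293 < 0 → root in [1.063750, 1.146875]
Midpoint of [1.063750, 1.146875] = 1.105313

1.1053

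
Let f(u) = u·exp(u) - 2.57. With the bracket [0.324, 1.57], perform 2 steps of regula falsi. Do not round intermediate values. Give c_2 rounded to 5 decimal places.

0.86303

f(0.324000) = -2.122022, f(1.570000) = 4.976438
step 1: c = 0.696481, f(c) = -1.172387 < 0 → new bracket [0.696481, 1.570000]
step 2: c = 0.863033, f(c) = -0.524318 < 0 → new bracket [0.863033, 1.570000]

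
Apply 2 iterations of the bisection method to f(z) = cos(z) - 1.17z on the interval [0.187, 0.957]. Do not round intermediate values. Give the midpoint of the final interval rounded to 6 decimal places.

0.668250

f(0.187000) = 0.763776, f(0.957000) = -0.543715 (opposite signs)
step 1: m = 0.572000, f(m) = 0.171580 > 0 → root in [0.572000, 0.957000]
step 2: m = 0.764500, f(m) = -0.172736 < 0 → root in [0.572000, 0.764500]
Midpoint of [0.572000, 0.764500] = 0.668250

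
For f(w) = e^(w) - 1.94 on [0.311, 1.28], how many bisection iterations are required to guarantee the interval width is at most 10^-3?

10

Initial width b − a = 1.28 − 0.311 = 0.969000.
After n steps the width is (b−a)/2^n; need (b−a)/2^n ≤ 10^-3.
So n ≥ log₂(0.969000/10^-3) = log₂(969.0000) ≈ 9.9204.
Hence n = 10.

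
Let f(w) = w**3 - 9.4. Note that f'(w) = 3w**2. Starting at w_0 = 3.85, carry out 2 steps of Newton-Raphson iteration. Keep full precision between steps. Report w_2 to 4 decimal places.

w_0 = 3.850000: f = 47.666625, f' = 44.467500 → w_1 = 3.850000 - (47.666625)/(44.467500) = 2.778057
w_1 = 2.778057: f = 12.039935, f' = 23.152802 → w_2 = 2.778057 - (12.039935)/(23.152802) = 2.258036

2.2580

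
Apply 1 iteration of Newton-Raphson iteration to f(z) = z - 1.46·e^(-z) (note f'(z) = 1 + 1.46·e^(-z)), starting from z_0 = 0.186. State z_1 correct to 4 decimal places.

0.6499

z_0 = 0.186000: f = -1.026199, f' = 2.212199 → z_1 = 0.186000 - (-1.026199)/(2.212199) = 0.649882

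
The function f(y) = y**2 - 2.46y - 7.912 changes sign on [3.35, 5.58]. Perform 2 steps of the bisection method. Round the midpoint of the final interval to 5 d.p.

4.18625

f(3.350000) = -4.930500, f(5.580000) = 9.497600 (opposite signs)
step 1: m = 4.465000, f(m) = 1.040325 > 0 → root in [3.350000, 4.465000]
step 2: m = 3.907500, f(m) = -2.255894 < 0 → root in [3.907500, 4.465000]
Midpoint of [3.907500, 4.465000] = 4.186250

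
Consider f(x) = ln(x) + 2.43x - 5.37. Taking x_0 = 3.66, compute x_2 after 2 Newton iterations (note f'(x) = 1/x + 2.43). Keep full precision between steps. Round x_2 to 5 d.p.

1.93749

Newton update: x ← x − f(x)/f'(x).
x_0 = 3.660000: f = 4.821263, f' = 2.703224 → x_1 = 3.660000 - (4.821263)/(2.703224) = 1.876477
x_1 = 1.876477: f = -0.180766, f' = 2.962914 → x_2 = 1.876477 - (-0.180766)/(2.962914) = 1.937486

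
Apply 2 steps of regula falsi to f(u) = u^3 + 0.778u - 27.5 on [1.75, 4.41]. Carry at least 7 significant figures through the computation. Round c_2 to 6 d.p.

2.731451

f(1.750000) = -20.779125, f(4.410000) = 61.697101
step 1: c = 2.420162, f(c) = -11.441771 < 0 → new bracket [2.420162, 4.410000]
step 2: c = 2.731451, f(c) = -4.996063 < 0 → new bracket [2.731451, 4.410000]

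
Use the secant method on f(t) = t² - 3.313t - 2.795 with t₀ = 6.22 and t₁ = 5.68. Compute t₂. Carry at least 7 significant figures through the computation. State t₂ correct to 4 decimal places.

f(t_0) = 15.286540, f(t_1) = 10.649560
t_2 = 5.680000 - (10.649560)·(5.680000 - 6.220000)/(10.649560 - (15.286540)) = 4.439804; f(t_2) = 2.207791

4.4398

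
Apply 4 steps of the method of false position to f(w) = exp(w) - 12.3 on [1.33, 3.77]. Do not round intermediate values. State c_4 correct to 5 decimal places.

f(1.330000) = -8.518957, f(3.770000) = 31.080065
step 1: c = 1.854918, f(c) = -5.908823 < 0 → new bracket [1.854918, 3.770000]
step 2: c = 2.160845, f(c) = -3.621534 < 0 → new bracket [2.160845, 3.770000]
step 3: c = 2.328780, f(c) = -2.034593 < 0 → new bracket [2.328780, 3.770000]
step 4: c = 2.417330, f(c) = -1.084132 < 0 → new bracket [2.417330, 3.770000]

2.41733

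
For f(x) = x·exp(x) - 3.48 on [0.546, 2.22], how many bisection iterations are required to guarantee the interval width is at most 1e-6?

Initial width b − a = 2.22 − 0.546 = 1.674000.
After n steps the width is (b−a)/2^n; need (b−a)/2^n ≤ 1e-6.
So n ≥ log₂(1.674000/1e-6) = log₂(1674000.0000) ≈ 20.6749.
Hence n = 21.

21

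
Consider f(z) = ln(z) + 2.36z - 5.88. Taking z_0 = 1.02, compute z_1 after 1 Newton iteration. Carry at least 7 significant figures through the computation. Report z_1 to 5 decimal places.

Newton update: z ← z − f(z)/f'(z).
f'(z) = 1/z + 2.36
z_0 = 1.020000: f = -3.452997, f' = 3.340392 → z_1 = 1.020000 - (-3.452997)/(3.340392) = 2.053710

2.05371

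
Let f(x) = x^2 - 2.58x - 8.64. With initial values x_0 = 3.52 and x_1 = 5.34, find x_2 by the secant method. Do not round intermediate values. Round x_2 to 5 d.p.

f(x_0) = -5.331200, f(x_1) = 6.098400
x_2 = 5.340000 - (6.098400)·(5.340000 - 3.520000)/(6.098400 - (-5.331200)) = 4.368917; f(x_2) = -0.824369

4.36892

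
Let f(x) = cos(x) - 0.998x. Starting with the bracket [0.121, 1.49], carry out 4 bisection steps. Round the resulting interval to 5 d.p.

f(0.121000) = 0.871930, f(1.490000) = -1.406312 (opposite signs)
step 1: m = 0.805500, f(m) = -0.111138 < 0 → root in [0.121000, 0.805500]
step 2: m = 0.463250, f(m) = 0.432281 > 0 → root in [0.463250, 0.805500]
step 3: m = 0.634375, f(m) = 0.172336 > 0 → root in [0.634375, 0.805500]
step 4: m = 0.719938, f(m) = 0.033349 > 0 → root in [0.719938, 0.805500]

[0.71994, 0.80550]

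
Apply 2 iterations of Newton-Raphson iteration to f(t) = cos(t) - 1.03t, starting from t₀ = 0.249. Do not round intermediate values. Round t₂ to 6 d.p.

Newton update: t ← t − f(t)/f'(t).
f'(t) = -sin(t) - 1.03
t_0 = 0.249000: f = 0.712689, f' = -1.276435 → t_1 = 0.249000 - (0.712689)/(-1.276435) = 0.807344
t_1 = 0.807344: f = -0.140144, f' = -1.752453 → t_2 = 0.807344 - (-0.140144)/(-1.752453) = 0.727373

0.727373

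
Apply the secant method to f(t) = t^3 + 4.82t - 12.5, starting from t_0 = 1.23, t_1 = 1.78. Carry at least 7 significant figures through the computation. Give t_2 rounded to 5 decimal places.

1.63293

f(t_0) = -4.710533, f(t_1) = 1.719352
t_2 = 1.780000 - (1.719352)·(1.780000 - 1.230000)/(1.719352 - (-4.710533)) = 1.632930; f(t_2) = -0.275135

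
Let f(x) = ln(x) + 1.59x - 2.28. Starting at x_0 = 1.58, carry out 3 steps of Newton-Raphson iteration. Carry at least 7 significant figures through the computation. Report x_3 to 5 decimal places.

1.27913

Newton update: x ← x − f(x)/f'(x).
f'(x) = 1/x + 1.59
x_0 = 1.580000: f = 0.689625, f' = 2.222911 → x_1 = 1.580000 - (0.689625)/(2.222911) = 1.269765
x_1 = 1.269765: f = -0.022242, f' = 2.377547 → x_2 = 1.269765 - (-0.022242)/(2.377547) = 1.279120
x_2 = 1.279120: f = -0.000027, f' = 2.371788 → x_3 = 1.279120 - (-0.000027)/(2.371788) = 1.279131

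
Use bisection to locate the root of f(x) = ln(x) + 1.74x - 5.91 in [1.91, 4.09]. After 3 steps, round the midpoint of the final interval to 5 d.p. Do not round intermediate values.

2.86375

f(1.910000) = -1.939497, f(4.090000) = 2.615145 (opposite signs)
step 1: m = 3.000000, f(m) = 0.408612 > 0 → root in [1.910000, 3.000000]
step 2: m = 2.455000, f(m) = -0.740173 < 0 → root in [2.455000, 3.000000]
step 3: m = 2.727500, f(m) = -0.160765 < 0 → root in [2.727500, 3.000000]
Midpoint of [2.727500, 3.000000] = 2.863750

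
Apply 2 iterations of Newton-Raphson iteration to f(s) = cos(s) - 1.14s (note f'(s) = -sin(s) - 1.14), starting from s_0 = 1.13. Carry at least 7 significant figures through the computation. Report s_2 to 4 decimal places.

Newton update: s ← s − f(s)/f'(s).
s_0 = 1.130000: f = -0.861540, f' = -2.044412 → s_1 = 1.130000 - (-0.861540)/(-2.044412) = 0.708588
s_1 = 0.708588: f = -0.048508, f' = -1.790762 → s_2 = 0.708588 - (-0.048508)/(-1.790762) = 0.681500

0.6815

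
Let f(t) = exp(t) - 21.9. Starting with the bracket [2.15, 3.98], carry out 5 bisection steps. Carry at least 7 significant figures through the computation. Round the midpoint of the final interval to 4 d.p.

f(2.150000) = -13.315142, f(3.980000) = 31.617034 (opposite signs)
step 1: m = 3.065000, f(m) = -0.465538 < 0 → root in [3.065000, 3.980000]
step 2: m = 3.522500, f(m) = 11.968995 > 0 → root in [3.065000, 3.522500]
step 3: m = 3.293750, f(m) = 5.043713 > 0 → root in [3.065000, 3.293750]
step 4: m = 3.179375, f(m) = 2.131729 > 0 → root in [3.065000, 3.179375]
step 5: m = 3.122187, f(m) = 0.795973 > 0 → root in [3.065000, 3.122187]
Midpoint of [3.065000, 3.122187] = 3.093594

3.0936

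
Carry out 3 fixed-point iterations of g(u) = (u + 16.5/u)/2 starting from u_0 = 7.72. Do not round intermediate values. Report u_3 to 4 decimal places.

u_1 = g(7.720000) = 4.928653
u_2 = g(4.928653) = 4.138212
u_3 = g(4.138212) = 4.062721

4.0627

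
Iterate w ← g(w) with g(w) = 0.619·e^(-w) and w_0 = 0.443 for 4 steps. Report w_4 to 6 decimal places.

0.411478

w_1 = g(0.443000) = 0.397464
w_2 = g(0.397464) = 0.415982
w_3 = g(0.415982) = 0.408350
w_4 = g(0.408350) = 0.411478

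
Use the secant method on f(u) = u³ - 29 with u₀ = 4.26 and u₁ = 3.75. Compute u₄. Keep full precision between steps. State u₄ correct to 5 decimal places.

f(u_0) = 48.308776, f(u_1) = 23.734375
u_2 = 3.750000 - (23.734375)·(3.750000 - 4.260000)/(23.734375 - (48.308776)) = 3.257433; f(u_2) = 5.564207
u_3 = 3.257433 - (5.564207)·(3.257433 - 3.750000)/(5.564207 - (23.734375)) = 3.106596; f(u_3) = 0.981561
u_4 = 3.106596 - (0.981561)·(3.106596 - 3.257433)/(0.981561 - (5.564207)) = 3.074288; f(u_4) = 0.055847

3.07429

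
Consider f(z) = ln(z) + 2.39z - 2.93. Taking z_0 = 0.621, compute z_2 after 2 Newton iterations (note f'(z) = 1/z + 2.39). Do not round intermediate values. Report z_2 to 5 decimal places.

1.16237

Newton update: z ← z − f(z)/f'(z).
z_0 = 0.621000: f = -1.922234, f' = 4.000306 → z_1 = 0.621000 - (-1.922234)/(4.000306) = 1.101522
z_1 = 1.101522: f = -0.200670, f' = 3.297835 → z_2 = 1.101522 - (-0.200670)/(3.297835) = 1.162371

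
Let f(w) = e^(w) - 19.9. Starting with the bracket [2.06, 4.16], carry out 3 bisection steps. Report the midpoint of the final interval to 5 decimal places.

f(2.060000) = -12.054030, f(4.160000) = 44.171523 (opposite signs)
step 1: m = 3.110000, f(m) = 2.521044 > 0 → root in [2.060000, 3.110000]
step 2: m = 2.585000, f(m) = -6.636711 < 0 → root in [2.585000, 3.110000]
step 3: m = 2.847500, f(m) = -2.655384 < 0 → root in [2.847500, 3.110000]
Midpoint of [2.847500, 3.110000] = 2.978750

2.97875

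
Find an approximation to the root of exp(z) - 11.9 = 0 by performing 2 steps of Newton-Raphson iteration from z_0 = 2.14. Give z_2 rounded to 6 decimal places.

f'(z) = exp(z)
z_0 = 2.140000: f = -3.400562, f' = 8.499438 → z_1 = 2.140000 - (-3.400562)/(8.499438) = 2.540093
z_1 = 2.540093: f = 0.780846, f' = 12.680846 → z_2 = 2.540093 - (0.780846)/(12.680846) = 2.478516

2.478516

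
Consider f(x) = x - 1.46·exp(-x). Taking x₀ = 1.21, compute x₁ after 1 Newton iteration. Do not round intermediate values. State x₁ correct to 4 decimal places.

f'(x) = 1 + 1.46·exp(-x)
x_0 = 1.210000: f = 0.774632, f' = 1.435368 → x_1 = 1.210000 - (0.774632)/(1.435368) = 0.670325

0.6703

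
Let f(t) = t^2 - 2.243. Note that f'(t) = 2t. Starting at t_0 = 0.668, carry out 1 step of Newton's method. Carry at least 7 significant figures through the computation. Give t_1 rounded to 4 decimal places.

2.0129

t_0 = 0.668000: f = -1.796776, f' = 1.336000 → t_1 = 0.668000 - (-1.796776)/(1.336000) = 2.012892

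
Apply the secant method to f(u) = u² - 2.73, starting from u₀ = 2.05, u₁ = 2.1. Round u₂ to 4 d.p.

Secant update: u_(k+1) = u_k − f(u_k)·(u_k − u_(k-1))/(f(u_k) − f(u_(k-1))).
f(u_0) = 1.472500, f(u_1) = 1.680000
u_2 = 2.100000 - (1.680000)·(2.100000 - 2.050000)/(1.680000 - (1.472500)) = 1.695181; f(u_2) = 0.143638

1.6952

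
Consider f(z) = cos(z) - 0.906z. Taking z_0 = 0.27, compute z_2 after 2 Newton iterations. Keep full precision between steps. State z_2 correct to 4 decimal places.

f'(z) = -sin(z) - 0.906
z_0 = 0.270000: f = 0.719151, f' = -1.172731 → z_1 = 0.270000 - (0.719151)/(-1.172731) = 0.883227
z_1 = 0.883227: f = -0.165543, f' = -1.678791 → z_2 = 0.883227 - (-0.165543)/(-1.678791) = 0.784619

0.7846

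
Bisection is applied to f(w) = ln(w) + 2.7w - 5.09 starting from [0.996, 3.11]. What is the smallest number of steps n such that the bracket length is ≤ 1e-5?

Initial width b − a = 3.11 − 0.996 = 2.114000.
After n steps the width is (b−a)/2^n; need (b−a)/2^n ≤ 1e-5.
So n ≥ log₂(2.114000/1e-5) = log₂(211400.0000) ≈ 17.6896.
Hence n = 18.

18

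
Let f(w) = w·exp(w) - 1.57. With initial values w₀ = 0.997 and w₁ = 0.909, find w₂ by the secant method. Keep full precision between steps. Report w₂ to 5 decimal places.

f(w_0) = 1.132009, f(w_1) = 0.685992
w_2 = 0.909000 - (0.685992)·(0.909000 - 0.997000)/(0.685992 - (1.132009)) = 0.773652; f(w_2) = 0.107022

0.77365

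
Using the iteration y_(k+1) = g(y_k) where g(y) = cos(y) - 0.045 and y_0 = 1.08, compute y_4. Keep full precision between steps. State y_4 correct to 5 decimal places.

y_1 = g(1.080000) = 0.426328
y_2 = g(0.426328) = 0.865490
y_3 = g(0.865490) = 0.603267
y_4 = g(0.603267) = 0.778487

0.77849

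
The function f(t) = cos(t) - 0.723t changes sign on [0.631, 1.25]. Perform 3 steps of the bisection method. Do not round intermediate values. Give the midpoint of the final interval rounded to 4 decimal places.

f(0.631000) = 0.351225, f(1.250000) = -0.588428 (opposite signs)
step 1: m = 0.940500, f(m) = -0.090597 < 0 → root in [0.631000, 0.940500]
step 2: m = 0.785750, f(m) = 0.138761 > 0 → root in [0.785750, 0.940500]
step 3: m = 0.863125, f(m) = 0.026027 > 0 → root in [0.863125, 0.940500]
Midpoint of [0.863125, 0.940500] = 0.901812

0.9018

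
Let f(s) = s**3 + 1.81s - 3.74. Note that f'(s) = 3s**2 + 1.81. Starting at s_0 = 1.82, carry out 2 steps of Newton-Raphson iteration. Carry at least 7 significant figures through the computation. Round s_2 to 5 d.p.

s_0 = 1.820000: f = 5.582768, f' = 11.747200 → s_1 = 1.820000 - (5.582768)/(11.747200) = 1.344758
s_1 = 1.344758: f = 1.125834, f' = 7.235119 → s_2 = 1.344758 - (1.125834)/(7.235119) = 1.189151

1.18915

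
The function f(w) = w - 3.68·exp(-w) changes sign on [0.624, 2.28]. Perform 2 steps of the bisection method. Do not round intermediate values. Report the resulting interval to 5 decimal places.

[1.03800, 1.45200]

f(0.624000) = -1.347733, f(2.280000) = 1.903594 (opposite signs)
step 1: m = 1.452000, f(m) = 0.590506 > 0 → root in [0.624000, 1.452000]
step 2: m = 1.038000, f(m) = -0.265317 < 0 → root in [1.038000, 1.452000]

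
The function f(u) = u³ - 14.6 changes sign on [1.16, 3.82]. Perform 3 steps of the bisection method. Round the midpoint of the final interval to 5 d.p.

f(1.160000) = -13.039104, f(3.820000) = 41.142968 (opposite signs)
step 1: m = 2.490000, f(m) = 0.838249 > 0 → root in [1.160000, 2.490000]
step 2: m = 1.825000, f(m) = -8.521609 < 0 → root in [1.825000, 2.490000]
step 3: m = 2.157500, f(m) = -4.557256 < 0 → root in [2.157500, 2.490000]
Midpoint of [2.157500, 2.490000] = 2.323750

2.32375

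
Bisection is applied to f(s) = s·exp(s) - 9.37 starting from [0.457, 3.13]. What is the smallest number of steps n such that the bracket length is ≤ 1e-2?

Initial width b − a = 3.13 − 0.457 = 2.673000.
After n steps the width is (b−a)/2^n; need (b−a)/2^n ≤ 1e-2.
So n ≥ log₂(2.673000/1e-2) = log₂(267.3000) ≈ 8.0623.
Hence n = 9.

9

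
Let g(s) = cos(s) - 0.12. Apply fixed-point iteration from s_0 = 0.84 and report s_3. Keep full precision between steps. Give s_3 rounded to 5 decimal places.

s_1 = g(0.840000) = 0.547463
s_2 = g(0.547463) = 0.733848
s_3 = g(0.733848) = 0.622603

0.62260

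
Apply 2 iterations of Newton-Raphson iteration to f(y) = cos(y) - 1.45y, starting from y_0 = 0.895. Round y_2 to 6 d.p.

f'(y) = -sin(y) - 1.45
y_0 = 0.895000: f = -0.672231, f' = -2.230209 → y_1 = 0.895000 - (-0.672231)/(-2.230209) = 0.593579
y_1 = 0.593579: f = -0.031746, f' = -2.009332 → y_2 = 0.593579 - (-0.031746)/(-2.009332) = 0.577780

0.577780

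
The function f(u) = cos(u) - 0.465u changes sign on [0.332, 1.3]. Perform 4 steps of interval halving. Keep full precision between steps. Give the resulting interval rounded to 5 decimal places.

f(0.332000) = 0.791012, f(1.300000) = -0.337001 (opposite signs)
step 1: m = 0.816000, f(m) = 0.305700 > 0 → root in [0.816000, 1.300000]
step 2: m = 1.058000, f(m) = -0.001354 < 0 → root in [0.816000, 1.058000]
step 3: m = 0.937000, f(m) = 0.156503 > 0 → root in [0.937000, 1.058000]
step 4: m = 0.997500, f(m) = 0.078567 > 0 → root in [0.997500, 1.058000]

[0.99750, 1.05800]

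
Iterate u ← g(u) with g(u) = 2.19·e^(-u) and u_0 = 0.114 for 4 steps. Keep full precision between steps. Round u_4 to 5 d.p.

u_1 = g(0.114000) = 1.954045
u_2 = g(1.954045) = 0.310322
u_3 = g(0.310322) = 1.605731
u_4 = g(1.605731) = 0.439627

0.43963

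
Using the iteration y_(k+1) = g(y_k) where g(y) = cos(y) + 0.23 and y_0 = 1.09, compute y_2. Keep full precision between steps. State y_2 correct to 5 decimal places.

y_1 = g(1.090000) = 0.692485
y_2 = g(0.692485) = 0.999662

0.99966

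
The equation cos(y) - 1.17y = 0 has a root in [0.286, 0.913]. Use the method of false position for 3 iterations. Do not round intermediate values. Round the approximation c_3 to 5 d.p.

0.66991

f(0.286000) = 0.624760, f(0.913000) = -0.456836
step 1: c = 0.648173, f(c) = 0.038826 > 0 → new bracket [0.648173, 0.913000]
step 2: c = 0.668917, f(c) = 0.001860 > 0 → new bracket [0.668917, 0.913000]
step 3: c = 0.669907, f(c) = 0.000088 > 0 → new bracket [0.669907, 0.913000]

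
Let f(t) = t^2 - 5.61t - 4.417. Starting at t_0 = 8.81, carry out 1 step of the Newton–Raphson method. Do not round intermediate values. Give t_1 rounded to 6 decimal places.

Newton update: t ← t − f(t)/f'(t).
f'(t) = 2t - 5.61
t_0 = 8.810000: f = 23.775000, f' = 12.010000 → t_1 = 8.810000 - (23.775000)/(12.010000) = 6.830400

6.830400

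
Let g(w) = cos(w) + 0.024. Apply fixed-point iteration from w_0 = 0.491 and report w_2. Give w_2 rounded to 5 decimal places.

w_1 = g(0.491000) = 0.905862
w_2 = g(0.905862) = 0.641008

0.64101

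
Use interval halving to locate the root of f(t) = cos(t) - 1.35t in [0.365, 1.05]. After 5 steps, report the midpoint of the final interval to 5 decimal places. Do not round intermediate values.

f(0.365000) = 0.441374, f(1.050000) = -0.919929 (opposite signs)
step 1: m = 0.707500, f(m) = -0.195136 < 0 → root in [0.365000, 0.707500]
step 2: m = 0.536250, f(m) = 0.135693 > 0 → root in [0.536250, 0.707500]
step 3: m = 0.621875, f(m) = -0.026744 < 0 → root in [0.536250, 0.621875]
step 4: m = 0.579063, f(m) = 0.055242 > 0 → root in [0.579063, 0.621875]
step 5: m = 0.600469, f(m) = 0.014438 > 0 → root in [0.600469, 0.621875]
Midpoint of [0.600469, 0.621875] = 0.611172

0.61117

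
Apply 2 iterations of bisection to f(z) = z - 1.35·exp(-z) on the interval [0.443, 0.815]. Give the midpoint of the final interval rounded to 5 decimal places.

f(0.443000) = -0.423845, f(0.815000) = 0.217437 (opposite signs)
step 1: m = 0.629000, f(m) = -0.090718 < 0 → root in [0.629000, 0.815000]
step 2: m = 0.722000, f(m) = 0.066197 > 0 → root in [0.629000, 0.722000]
Midpoint of [0.629000, 0.722000] = 0.675500

0.67550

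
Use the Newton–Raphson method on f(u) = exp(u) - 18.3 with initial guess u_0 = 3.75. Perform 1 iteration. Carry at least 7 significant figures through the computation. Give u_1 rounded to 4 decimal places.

3.1804

f'(u) = exp(u)
u_0 = 3.750000: f = 24.221082, f' = 42.521082 → u_1 = 3.750000 - (24.221082)/(42.521082) = 3.180375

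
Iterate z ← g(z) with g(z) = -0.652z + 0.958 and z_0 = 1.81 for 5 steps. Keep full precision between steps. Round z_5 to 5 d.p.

z_1 = g(1.810000) = -0.222120
z_2 = g(-0.222120) = 1.102822
z_3 = g(1.102822) = 0.238960
z_4 = g(0.238960) = 0.802198
z_5 = g(0.802198) = 0.434967

0.43497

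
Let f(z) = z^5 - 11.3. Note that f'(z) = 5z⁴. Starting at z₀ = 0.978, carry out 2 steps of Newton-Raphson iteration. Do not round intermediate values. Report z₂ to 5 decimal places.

Newton update: z ← z − f(z)/f'(z).
z_0 = 0.978000: f = -10.405265, f' = 4.574308 → z_1 = 0.978000 - (-10.405265)/(4.574308) = 3.252719
z_1 = 3.252719: f = 352.810046, f' = 559.701065 → z_2 = 3.252719 - (352.810046)/(559.701065) = 2.622364

2.62236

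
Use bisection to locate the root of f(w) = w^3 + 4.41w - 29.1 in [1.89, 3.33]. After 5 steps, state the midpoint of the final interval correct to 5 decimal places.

2.58750

f(1.890000) = -14.013831, f(3.330000) = 22.511337 (opposite signs)
step 1: m = 2.610000, f(m) = 0.189681 > 0 → root in [1.890000, 2.610000]
step 2: m = 2.250000, f(m) = -7.786875 < 0 → root in [2.250000, 2.610000]
step 3: m = 2.430000, f(m) = -4.034793 < 0 → root in [2.430000, 2.610000]
step 4: m = 2.520000, f(m) = -1.983792 < 0 → root in [2.520000, 2.610000]
step 5: m = 2.565000, f(m) = -0.912638 < 0 → root in [2.565000, 2.610000]
Midpoint of [2.565000, 2.610000] = 2.587500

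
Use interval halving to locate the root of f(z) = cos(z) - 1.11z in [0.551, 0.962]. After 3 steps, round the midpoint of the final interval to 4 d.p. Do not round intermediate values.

f(0.551000) = 0.240391, f(0.962000) = -0.495940 (opposite signs)
step 1: m = 0.756500, f(m) = -0.112472 < 0 → root in [0.551000, 0.756500]
step 2: m = 0.653750, f(m) = 0.068146 > 0 → root in [0.653750, 0.756500]
step 3: m = 0.705125, f(m) = -0.021158 < 0 → root in [0.653750, 0.705125]
Midpoint of [0.653750, 0.705125] = 0.679438

0.6794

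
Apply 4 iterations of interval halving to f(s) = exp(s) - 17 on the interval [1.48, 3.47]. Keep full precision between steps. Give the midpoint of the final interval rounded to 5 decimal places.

2.78594

f(1.480000) = -12.607054, f(3.470000) = 15.136742 (opposite signs)
step 1: m = 2.475000, f(m) = -5.118293 < 0 → root in [2.475000, 3.470000]
step 2: m = 2.972500, f(m) = 2.540710 > 0 → root in [2.475000, 2.972500]
step 3: m = 2.723750, f(m) = -1.762645 < 0 → root in [2.723750, 2.972500]
step 4: m = 2.848125, f(m) = 0.255398 > 0 → root in [2.723750, 2.848125]
Midpoint of [2.723750, 2.848125] = 2.785938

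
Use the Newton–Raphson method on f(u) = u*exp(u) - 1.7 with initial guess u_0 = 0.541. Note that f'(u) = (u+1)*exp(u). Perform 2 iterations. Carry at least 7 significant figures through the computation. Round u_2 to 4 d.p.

u_0 = 0.541000: f = -0.770711, f' = 2.647012 → u_1 = 0.541000 - (-0.770711)/(2.647012) = 0.832163
u_1 = 0.832163: f = 0.212546, f' = 4.210831 → u_2 = 0.832163 - (0.212546)/(4.210831) = 0.781687

0.7817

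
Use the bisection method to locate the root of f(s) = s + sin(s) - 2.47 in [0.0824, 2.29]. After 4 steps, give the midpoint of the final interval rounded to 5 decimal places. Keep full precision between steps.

1.53114

f(0.082400) = -2.305293, f(2.290000) = 0.572331 (opposite signs)
step 1: m = 1.186200, f(m) = -0.356850 < 0 → root in [1.186200, 2.290000]
step 2: m = 1.738100, f(m) = 0.254137 > 0 → root in [1.186200, 1.738100]
step 3: m = 1.462150, f(m) = -0.013746 < 0 → root in [1.462150, 1.738100]
step 4: m = 1.600125, f(m) = 0.129695 > 0 → root in [1.462150, 1.600125]
Midpoint of [1.462150, 1.600125] = 1.531137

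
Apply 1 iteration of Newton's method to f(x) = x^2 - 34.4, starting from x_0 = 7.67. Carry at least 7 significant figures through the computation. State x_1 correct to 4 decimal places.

Newton update: x ← x − f(x)/f'(x).
f'(x) = 2x
x_0 = 7.670000: f = 24.428900, f' = 15.340000 → x_1 = 7.670000 - (24.428900)/(15.340000) = 6.077503

6.0775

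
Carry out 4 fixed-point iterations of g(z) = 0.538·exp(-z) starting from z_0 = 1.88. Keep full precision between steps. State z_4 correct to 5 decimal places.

0.38765

z_1 = g(1.880000) = 0.082093
z_2 = g(0.082093) = 0.495598
z_3 = g(0.495598) = 0.327753
z_4 = g(0.327753) = 0.387651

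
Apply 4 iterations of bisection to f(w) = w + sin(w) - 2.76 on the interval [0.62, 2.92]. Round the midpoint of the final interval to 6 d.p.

f(0.620000) = -1.558965, f(2.920000) = 0.379784 (opposite signs)
step 1: m = 1.770000, f(m) = -0.009776 < 0 → root in [1.770000, 2.920000]
step 2: m = 2.345000, f(m) = 0.299978 > 0 → root in [1.770000, 2.345000]
step 3: m = 2.057500, f(m) = 0.181379 > 0 → root in [1.770000, 2.057500]
step 4: m = 1.913750, f(m) = 0.095516 > 0 → root in [1.770000, 1.913750]
Midpoint of [1.770000, 1.913750] = 1.841875

1.841875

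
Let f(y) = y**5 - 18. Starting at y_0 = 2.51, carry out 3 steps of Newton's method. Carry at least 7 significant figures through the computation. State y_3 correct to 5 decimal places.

1.78949

f'(y) = 5y**4
y_0 = 2.510000: f = 81.625063, f' = 198.456300 → y_1 = 2.510000 - (81.625063)/(198.456300) = 2.098700
y_1 = 2.098700: f = 22.714760, f' = 96.999950 → y_2 = 2.098700 - (22.714760)/(96.999950) = 1.864527
y_2 = 1.864527: f = 4.534274, f' = 60.428924 → y_3 = 1.864527 - (4.534274)/(60.428924) = 1.789492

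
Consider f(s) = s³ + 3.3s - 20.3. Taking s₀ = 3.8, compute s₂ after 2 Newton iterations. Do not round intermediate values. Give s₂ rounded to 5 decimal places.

Newton update: s ← s − f(s)/f'(s).
f'(s) = 3s² + 3.3
s_0 = 3.800000: f = 47.112000, f' = 46.620000 → s_1 = 3.800000 - (47.112000)/(46.620000) = 2.789447
s_1 = 2.789447: f = 10.609892, f' = 26.643037 → s_2 = 2.789447 - (10.609892)/(26.643037) = 2.391223

2.39122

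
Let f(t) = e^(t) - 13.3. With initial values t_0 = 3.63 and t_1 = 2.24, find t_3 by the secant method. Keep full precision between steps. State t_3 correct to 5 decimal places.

2.61730

f(t_0) = 24.412817, f(t_1) = -3.906669
t_2 = 2.240000 - (-3.906669)·(2.240000 - 3.630000)/(-3.906669 - (24.412817)) = 2.431750; f(t_2) = -1.921219
t_3 = 2.431750 - (-1.921219)·(2.431750 - 2.240000)/(-1.921219 - (-3.906669)) = 2.617297; f(t_3) = 0.398651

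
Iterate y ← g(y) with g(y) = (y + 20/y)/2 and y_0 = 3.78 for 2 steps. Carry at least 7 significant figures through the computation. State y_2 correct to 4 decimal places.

4.4726

y_1 = g(3.780000) = 4.535503
y_2 = g(4.535503) = 4.472579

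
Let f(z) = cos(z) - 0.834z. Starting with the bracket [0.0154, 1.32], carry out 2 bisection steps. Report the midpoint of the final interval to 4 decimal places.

0.8308

f(0.015400) = 0.987038, f(1.320000) = -0.852705 (opposite signs)
step 1: m = 0.667700, f(m) = 0.228386 > 0 → root in [0.667700, 1.320000]
step 2: m = 0.993850, f(m) = -0.283404 < 0 → root in [0.667700, 0.993850]
Midpoint of [0.667700, 0.993850] = 0.830775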